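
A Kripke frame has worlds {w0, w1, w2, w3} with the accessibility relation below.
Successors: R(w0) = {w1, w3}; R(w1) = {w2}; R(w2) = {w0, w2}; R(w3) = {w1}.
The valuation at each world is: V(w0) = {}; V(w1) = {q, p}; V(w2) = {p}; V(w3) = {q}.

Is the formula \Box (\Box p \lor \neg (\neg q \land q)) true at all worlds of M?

Yes

Let φ = \Box (\Box p \lor \neg (\neg q \land q)). Evaluate φ at each world:
  w0 (successors {w1, w3}): φ is true.
  w1 (successors {w2}): φ is true.
  w2 (successors {w0, w2}): φ is true.
  w3 (successors {w1}): φ is true.
For instance, at w1:
  At w1: \Box (\Box p \lor \neg (\neg q \land q)) requires \Box p \lor \neg (\neg q \land q) at every successor {w2}.
      At w2: \Box p is false, \neg (\neg q \land q) is true, so \Box p \lor \neg (\neg q \land q) is true.
  So \Box (\Box p \lor \neg (\neg q \land q)) is true at w1.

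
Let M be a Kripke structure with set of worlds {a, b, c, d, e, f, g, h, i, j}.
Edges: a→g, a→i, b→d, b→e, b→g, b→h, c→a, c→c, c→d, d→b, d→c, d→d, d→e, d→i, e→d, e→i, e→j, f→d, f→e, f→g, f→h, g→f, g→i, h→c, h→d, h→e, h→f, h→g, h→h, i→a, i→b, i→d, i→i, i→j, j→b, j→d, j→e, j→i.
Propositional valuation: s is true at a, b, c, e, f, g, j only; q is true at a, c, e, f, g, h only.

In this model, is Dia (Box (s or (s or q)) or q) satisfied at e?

Recall that Box ψ holds at a world iff ψ holds at every accessible world, and Dia ψ holds iff ψ holds at some accessible world.
At e: Dia (Box (s or (s or q)) or q) requires Box (s or (s or q)) or q at some successor in {d, i, j}.
  At d: Box (s or (s or q)) or q is false.
  At i: Box (s or (s or q)) or q is false.
  At j: Box (s or (s or q)) or q is false.
So Dia (Box (s or (s or q)) or q) is false at e.

No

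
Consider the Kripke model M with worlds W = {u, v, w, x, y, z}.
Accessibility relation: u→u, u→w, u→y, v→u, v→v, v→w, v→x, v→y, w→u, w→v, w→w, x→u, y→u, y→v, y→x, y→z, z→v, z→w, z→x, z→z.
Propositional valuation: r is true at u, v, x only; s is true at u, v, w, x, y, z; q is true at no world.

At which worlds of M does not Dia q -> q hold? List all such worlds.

none

Let φ = not Dia q -> q. Evaluate φ at each world:
  u (successors {u, w, y}): φ is false.
  v (successors {u, v, w, x, y}): φ is false.
  w (successors {u, v, w}): φ is false.
  x (successors {u}): φ is false.
  y (successors {u, v, x, z}): φ is false.
  z (successors {v, w, x, z}): φ is false.
For instance, at y:
  At y: not Dia q is true, q is false, so not Dia q -> q is false.
    At y: Dia q is false, so not Dia q is true.
      At y: Dia q requires q at some successor in {u, v, x, z}.
        At u: q is false.
        At v: q is false.
        At x: q is false.
        At z: q is false.
      So Dia q is false at y.
Satisfying worlds: none.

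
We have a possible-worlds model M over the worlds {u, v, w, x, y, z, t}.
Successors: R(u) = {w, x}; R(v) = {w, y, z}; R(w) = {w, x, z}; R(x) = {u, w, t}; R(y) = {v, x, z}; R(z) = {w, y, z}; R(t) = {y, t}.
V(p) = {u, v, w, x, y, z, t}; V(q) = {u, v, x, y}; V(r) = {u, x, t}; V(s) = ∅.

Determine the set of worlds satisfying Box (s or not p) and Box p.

none

Recall that Box ψ holds at a world iff ψ holds at every accessible world, and Dia ψ holds iff ψ holds at some accessible world.
Let φ = Box (s or not p) and Box p. Evaluate φ at each world:
  u (successors {w, x}): φ is false.
  v (successors {w, y, z}): φ is false.
  w (successors {w, x, z}): φ is false.
  x (successors {u, w, t}): φ is false.
  y (successors {v, x, z}): φ is false.
  z (successors {w, y, z}): φ is false.
  t (successors {y, t}): φ is false.
For instance, at z:
  At z: Box (s or not p) is false, Box p is true, so Box (s or not p) and Box p is false.
    At z: Box (s or not p) requires s or not p at every successor {w, y, z}.
      s or not p fails at w, so Box (s or not p) is false at z.
    At z: Box p requires p at every successor {w, y, z}.
      At w: p is true.
      At y: p is true.
      At z: p is true.
    So Box p is true at z.
Satisfying worlds: none.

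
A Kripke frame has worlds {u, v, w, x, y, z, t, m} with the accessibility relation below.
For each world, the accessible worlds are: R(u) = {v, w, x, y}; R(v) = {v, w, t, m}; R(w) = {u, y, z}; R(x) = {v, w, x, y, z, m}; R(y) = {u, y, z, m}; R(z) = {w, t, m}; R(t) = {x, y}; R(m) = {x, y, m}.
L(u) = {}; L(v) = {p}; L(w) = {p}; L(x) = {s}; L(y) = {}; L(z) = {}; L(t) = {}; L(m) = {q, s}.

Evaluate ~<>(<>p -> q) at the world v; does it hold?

No

At v: <>(<>p -> q) is true, so ~<>(<>p -> q) is false.
  At v: <>(<>p -> q) requires <>p -> q at some successor in {v, w, t, m}.
    <>p -> q holds at w, so <>(<>p -> q) is true at v.
      At w: <>p is false, q is false, so <>p -> q is true.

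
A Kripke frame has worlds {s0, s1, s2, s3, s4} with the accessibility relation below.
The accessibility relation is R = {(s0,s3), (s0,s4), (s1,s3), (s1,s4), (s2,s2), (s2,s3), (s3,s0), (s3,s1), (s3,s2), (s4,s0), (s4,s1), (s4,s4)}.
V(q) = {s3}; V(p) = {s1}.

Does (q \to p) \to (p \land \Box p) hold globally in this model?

Let φ = (q \to p) \to (p \land \Box p). Evaluate φ at each world:
  s0 (successors {s3, s4}): φ is false.
  s1 (successors {s3, s4}): φ is false.
  s2 (successors {s2, s3}): φ is false.
  s3 (successors {s0, s1, s2}): φ is true.
  s4 (successors {s0, s1, s4}): φ is false.
Detail at s0 (counterexample):
  At s0: q \to p is true, p \land \Box p is false, so (q \to p) \to (p \land \Box p) is false.
    At s0: p is false, \Box p is false, so p \land \Box p is false.
      At s0: \Box p requires p at every successor {s3, s4}.
        p fails at s3, so \Box p is false at s0.

No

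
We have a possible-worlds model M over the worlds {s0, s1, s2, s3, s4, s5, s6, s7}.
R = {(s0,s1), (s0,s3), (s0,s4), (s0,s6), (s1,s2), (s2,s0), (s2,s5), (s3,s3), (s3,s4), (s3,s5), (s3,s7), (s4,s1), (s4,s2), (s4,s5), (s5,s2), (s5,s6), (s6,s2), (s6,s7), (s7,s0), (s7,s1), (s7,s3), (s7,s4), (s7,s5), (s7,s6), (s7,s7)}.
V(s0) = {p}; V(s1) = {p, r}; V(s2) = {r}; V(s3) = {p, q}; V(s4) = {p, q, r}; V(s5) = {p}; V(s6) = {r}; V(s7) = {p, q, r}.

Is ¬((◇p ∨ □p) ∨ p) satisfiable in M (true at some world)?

Let φ = ¬((◇p ∨ □p) ∨ p). Evaluate φ at each world:
  s0 (successors {s1, s3, s4, s6}): φ is false.
  s1 (successors {s2}): φ is false.
  s2 (successors {s0, s5}): φ is false.
  s3 (successors {s3, s4, s5, s7}): φ is false.
  s4 (successors {s1, s2, s5}): φ is false.
  s5 (successors {s2, s6}): φ is false.
  s6 (successors {s2, s7}): φ is false.
  s7 (successors {s0, s1, s3, s4, s5, s6, s7}): φ is false.
For instance, at s7:
  At s7: (◇p ∨ □p) ∨ p is true, so ¬((◇p ∨ □p) ∨ p) is false.
    At s7: ◇p ∨ □p is true, p is true, so (◇p ∨ □p) ∨ p is true.
      At s7: ◇p is true, □p is false, so ◇p ∨ □p is true.

No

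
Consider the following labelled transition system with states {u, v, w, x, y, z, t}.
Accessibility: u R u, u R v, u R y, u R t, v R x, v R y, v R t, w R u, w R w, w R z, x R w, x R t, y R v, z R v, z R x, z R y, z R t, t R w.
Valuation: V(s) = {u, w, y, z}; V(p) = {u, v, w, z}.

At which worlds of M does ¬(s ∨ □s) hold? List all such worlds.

v, x

Recall that □ψ holds at a world iff ψ holds at every accessible world, and ◇ψ holds iff ψ holds at some accessible world.
Let φ = ¬(s ∨ □s). Evaluate φ at each world:
  u (successors {u, v, y, t}): φ is false.
  v (successors {x, y, t}): φ is true.
  w (successors {u, w, z}): φ is false.
  x (successors {w, t}): φ is true.
  y (successors {v}): φ is false.
  z (successors {v, x, y, t}): φ is false.
  t (successors {w}): φ is false.
For instance, at t:
  At t: s ∨ □s is true, so ¬(s ∨ □s) is false.
    At t: s is false, □s is true, so s ∨ □s is true.
      At t: □s requires s at every successor {w}.
        At w: s is true.
      So □s is true at t.
Satisfying worlds: {v, x}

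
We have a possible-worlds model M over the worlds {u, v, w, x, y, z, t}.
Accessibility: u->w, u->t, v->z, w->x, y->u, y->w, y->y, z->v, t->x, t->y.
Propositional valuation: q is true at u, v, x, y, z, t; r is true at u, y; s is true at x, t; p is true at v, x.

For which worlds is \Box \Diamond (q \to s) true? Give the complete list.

Let φ = \Box \Diamond (q \to s). Evaluate φ at each world:
  u (successors {w, t}): φ is true.
  v (successors {z}): φ is false.
  w (successors {x}): φ is false.
  x (successors ∅): φ is true.
  y (successors {u, w, y}): φ is true.
  z (successors {v}): φ is false.
  t (successors {x, y}): φ is false.
For instance, at v:
  At v: \Box \Diamond (q \to s) requires \Diamond (q \to s) at every successor {z}.
    \Diamond (q \to s) fails at z, so \Box \Diamond (q \to s) is false at v.
      At z: \Diamond (q \to s) requires q \to s at some successor in {v}.
        At v: q \to s is false.
      So \Diamond (q \to s) is false at z.
Satisfying worlds: {u, x, y}

u, x, y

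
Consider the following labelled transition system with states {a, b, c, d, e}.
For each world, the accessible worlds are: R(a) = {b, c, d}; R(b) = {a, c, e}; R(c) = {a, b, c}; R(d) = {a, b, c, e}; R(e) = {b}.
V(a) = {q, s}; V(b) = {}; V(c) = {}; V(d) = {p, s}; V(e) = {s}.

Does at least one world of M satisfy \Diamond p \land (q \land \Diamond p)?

Let φ = \Diamond p \land (q \land \Diamond p). Evaluate φ at each world:
  a (successors {b, c, d}): φ is true.
  b (successors {a, c, e}): φ is false.
  c (successors {a, b, c}): φ is false.
  d (successors {a, b, c, e}): φ is false.
  e (successors {b}): φ is false.
Detail at a (witness):
  At a: \Diamond p is true, q \land \Diamond p is true, so \Diamond p \land (q \land \Diamond p) is true.
    At a: \Diamond p requires p at some successor in {b, c, d}.
      p holds at d, so \Diamond p is true at a.
    At a: q is true, \Diamond p is true, so q \land \Diamond p is true.
      At a: \Diamond p requires p at some successor in {b, c, d}.
        p holds at d, so \Diamond p is true at a.

Yes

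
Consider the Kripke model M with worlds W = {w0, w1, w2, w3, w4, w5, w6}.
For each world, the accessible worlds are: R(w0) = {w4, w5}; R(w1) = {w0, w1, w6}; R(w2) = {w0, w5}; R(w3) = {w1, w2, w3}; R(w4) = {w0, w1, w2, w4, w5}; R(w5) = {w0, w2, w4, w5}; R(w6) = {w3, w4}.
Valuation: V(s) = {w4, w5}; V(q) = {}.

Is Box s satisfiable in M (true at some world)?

Yes

Recall that Box ψ holds at a world iff ψ holds at every accessible world, and Dia ψ holds iff ψ holds at some accessible world.
Let φ = Box s. Evaluate φ at each world:
  w0 (successors {w4, w5}): φ is true.
  w1 (successors {w0, w1, w6}): φ is false.
  w2 (successors {w0, w5}): φ is false.
  w3 (successors {w1, w2, w3}): φ is false.
  w4 (successors {w0, w1, w2, w4, w5}): φ is false.
  w5 (successors {w0, w2, w4, w5}): φ is false.
  w6 (successors {w3, w4}): φ is false.
Detail at w0 (witness):
  At w0: Box s requires s at every successor {w4, w5}.
    At w4: s is true.
    At w5: s is true.
  So Box s is true at w0.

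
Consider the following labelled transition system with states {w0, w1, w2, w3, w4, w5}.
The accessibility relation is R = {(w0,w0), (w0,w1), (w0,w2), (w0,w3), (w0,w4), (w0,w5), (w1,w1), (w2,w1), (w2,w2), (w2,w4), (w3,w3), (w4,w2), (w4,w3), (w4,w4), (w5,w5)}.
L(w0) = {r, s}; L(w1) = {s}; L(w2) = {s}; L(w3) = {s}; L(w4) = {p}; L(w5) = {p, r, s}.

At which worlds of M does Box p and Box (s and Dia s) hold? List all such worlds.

Recall that Box ψ holds at a world iff ψ holds at every accessible world, and Dia ψ holds iff ψ holds at some accessible world.
Let φ = Box p and Box (s and Dia s). Evaluate φ at each world:
  w0 (successors {w0, w1, w2, w3, w4, w5}): φ is false.
  w1 (successors {w1}): φ is false.
  w2 (successors {w1, w2, w4}): φ is false.
  w3 (successors {w3}): φ is false.
  w4 (successors {w2, w3, w4}): φ is false.
  w5 (successors {w5}): φ is true.
For instance, at w4:
  At w4: Box p is false, Box (s and Dia s) is false, so Box p and Box (s and Dia s) is false.
    At w4: Box p requires p at every successor {w2, w3, w4}.
      p fails at w2, so Box p is false at w4.
    At w4: Box (s and Dia s) requires s and Dia s at every successor {w2, w3, w4}.
      s and Dia s fails at w4, so Box (s and Dia s) is false at w4.
Satisfying worlds: {w5}

w5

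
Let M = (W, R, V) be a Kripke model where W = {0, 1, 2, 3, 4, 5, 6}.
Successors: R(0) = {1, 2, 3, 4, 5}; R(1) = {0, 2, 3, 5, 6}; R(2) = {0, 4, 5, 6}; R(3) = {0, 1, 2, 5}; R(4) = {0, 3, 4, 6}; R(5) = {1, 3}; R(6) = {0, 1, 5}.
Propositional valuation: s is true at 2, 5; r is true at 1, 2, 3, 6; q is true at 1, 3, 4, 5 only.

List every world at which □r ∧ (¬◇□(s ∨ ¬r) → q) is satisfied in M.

Let φ = □r ∧ (¬◇□(s ∨ ¬r) → q). Evaluate φ at each world:
  0 (successors {1, 2, 3, 4, 5}): φ is false.
  1 (successors {0, 2, 3, 5, 6}): φ is false.
  2 (successors {0, 4, 5, 6}): φ is false.
  3 (successors {0, 1, 2, 5}): φ is false.
  4 (successors {0, 3, 4, 6}): φ is false.
  5 (successors {1, 3}): φ is true.
  6 (successors {0, 1, 5}): φ is false.
For instance, at 6:
  At 6: □r is false, ¬◇□(s ∨ ¬r) → q is false, so □r ∧ (¬◇□(s ∨ ¬r) → q) is false.
    At 6: □r requires r at every successor {0, 1, 5}.
      r fails at 0, so □r is false at 6.
    At 6: ¬◇□(s ∨ ¬r) is true, q is false, so ¬◇□(s ∨ ¬r) → q is false.
      At 6: ◇□(s ∨ ¬r) is false, so ¬◇□(s ∨ ¬r) is true.
Satisfying worlds: {5}

5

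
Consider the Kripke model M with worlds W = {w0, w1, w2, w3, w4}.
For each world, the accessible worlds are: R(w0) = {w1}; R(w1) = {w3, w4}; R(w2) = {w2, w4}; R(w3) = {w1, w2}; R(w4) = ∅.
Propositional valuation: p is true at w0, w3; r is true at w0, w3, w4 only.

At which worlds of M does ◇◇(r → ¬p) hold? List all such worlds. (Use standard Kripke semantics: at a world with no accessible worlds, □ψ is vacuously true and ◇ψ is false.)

Let φ = ◇◇(r → ¬p). Evaluate φ at each world:
  w0 (successors {w1}): φ is true.
  w1 (successors {w3, w4}): φ is true.
  w2 (successors {w2, w4}): φ is true.
  w3 (successors {w1, w2}): φ is true.
  w4 (successors ∅): φ is false.
For instance, at w0:
  At w0: ◇◇(r → ¬p) requires ◇(r → ¬p) at some successor in {w1}.
    ◇(r → ¬p) holds at w1, so ◇◇(r → ¬p) is true at w0.
      At w1: ◇(r → ¬p) requires r → ¬p at some successor in {w3, w4}.
        r → ¬p holds at w4, so ◇(r → ¬p) is true at w1.
Satisfying worlds: {w0, w1, w2, w3}

w0, w1, w2, w3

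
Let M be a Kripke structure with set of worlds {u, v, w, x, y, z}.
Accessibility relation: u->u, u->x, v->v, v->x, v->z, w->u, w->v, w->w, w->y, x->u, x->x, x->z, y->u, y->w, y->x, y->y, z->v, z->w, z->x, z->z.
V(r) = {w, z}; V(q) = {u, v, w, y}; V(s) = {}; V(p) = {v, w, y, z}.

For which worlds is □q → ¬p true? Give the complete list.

u, v, x, y, z

Recall that □ψ holds at a world iff ψ holds at every accessible world, and ◇ψ holds iff ψ holds at some accessible world.
Let φ = □q → ¬p. Evaluate φ at each world:
  u (successors {u, x}): φ is true.
  v (successors {v, x, z}): φ is true.
  w (successors {u, v, w, y}): φ is false.
  x (successors {u, x, z}): φ is true.
  y (successors {u, w, x, y}): φ is true.
  z (successors {v, w, x, z}): φ is true.
For instance, at x:
  At x: □q is false, ¬p is true, so □q → ¬p is true.
    At x: □q requires q at every successor {u, x, z}.
      q fails at x, so □q is false at x.
Satisfying worlds: {u, v, x, y, z}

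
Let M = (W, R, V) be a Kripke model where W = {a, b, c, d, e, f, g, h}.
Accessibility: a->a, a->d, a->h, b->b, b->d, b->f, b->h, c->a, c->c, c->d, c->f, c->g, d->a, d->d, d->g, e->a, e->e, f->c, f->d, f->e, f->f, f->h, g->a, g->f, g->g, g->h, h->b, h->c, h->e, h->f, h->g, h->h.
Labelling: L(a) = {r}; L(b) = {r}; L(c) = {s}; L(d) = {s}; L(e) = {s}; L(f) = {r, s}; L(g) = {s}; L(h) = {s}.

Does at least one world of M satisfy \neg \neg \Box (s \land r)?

Let φ = \neg \neg \Box (s \land r). Evaluate φ at each world:
  a (successors {a, d, h}): φ is false.
  b (successors {b, d, f, h}): φ is false.
  c (successors {a, c, d, f, g}): φ is false.
  d (successors {a, d, g}): φ is false.
  e (successors {a, e}): φ is false.
  f (successors {c, d, e, f, h}): φ is false.
  g (successors {a, f, g, h}): φ is false.
  h (successors {b, c, e, f, g, h}): φ is false.
For instance, at a:
  At a: \neg \Box (s \land r) is true, so \neg \neg \Box (s \land r) is false.
    At a: \Box (s \land r) is false, so \neg \Box (s \land r) is true.
      At a: \Box (s \land r) requires s \land r at every successor {a, d, h}.
        s \land r fails at a, so \Box (s \land r) is false at a.

No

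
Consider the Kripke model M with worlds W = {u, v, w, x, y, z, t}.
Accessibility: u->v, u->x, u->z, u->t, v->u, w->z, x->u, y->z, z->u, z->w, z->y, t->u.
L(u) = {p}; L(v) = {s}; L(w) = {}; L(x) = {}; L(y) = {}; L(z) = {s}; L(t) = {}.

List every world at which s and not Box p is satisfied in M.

Let φ = s and not Box p. Evaluate φ at each world:
  u (successors {v, x, z, t}): φ is false.
  v (successors {u}): φ is false.
  w (successors {z}): φ is false.
  x (successors {u}): φ is false.
  y (successors {z}): φ is false.
  z (successors {u, w, y}): φ is true.
  t (successors {u}): φ is false.
For instance, at x:
  At x: s is false, not Box p is false, so s and not Box p is false.
    At x: Box p is true, so not Box p is false.
      At x: Box p requires p at every successor {u}.
        At u: p is true.
      So Box p is true at x.
Satisfying worlds: {z}

z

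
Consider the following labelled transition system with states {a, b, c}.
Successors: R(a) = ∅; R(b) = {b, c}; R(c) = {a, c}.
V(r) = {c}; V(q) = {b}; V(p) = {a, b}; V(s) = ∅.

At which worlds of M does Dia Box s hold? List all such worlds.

Let φ = Dia Box s. Evaluate φ at each world:
  a (successors ∅): φ is false.
  b (successors {b, c}): φ is false.
  c (successors {a, c}): φ is true.
For instance, at b:
  At b: Dia Box s requires Box s at some successor in {b, c}.
    At b: Box s is false.
    At c: Box s is false.
  So Dia Box s is false at b.
Satisfying worlds: {c}

c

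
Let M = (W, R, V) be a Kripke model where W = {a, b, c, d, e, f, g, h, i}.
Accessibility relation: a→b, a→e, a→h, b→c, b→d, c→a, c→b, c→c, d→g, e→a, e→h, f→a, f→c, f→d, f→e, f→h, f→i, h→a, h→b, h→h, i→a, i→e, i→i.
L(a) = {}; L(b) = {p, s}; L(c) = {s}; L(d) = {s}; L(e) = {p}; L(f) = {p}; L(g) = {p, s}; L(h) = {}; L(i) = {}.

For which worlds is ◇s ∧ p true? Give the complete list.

Recall that ◇ψ holds at a world iff ψ holds at some accessible world.
Let φ = ◇s ∧ p. Evaluate φ at each world:
  a (successors {b, e, h}): φ is false.
  b (successors {c, d}): φ is true.
  c (successors {a, b, c}): φ is false.
  d (successors {g}): φ is false.
  e (successors {a, h}): φ is false.
  f (successors {a, c, d, e, h, i}): φ is true.
  g (successors ∅): φ is false.
  h (successors {a, b, h}): φ is false.
  i (successors {a, e, i}): φ is false.
For instance, at f:
  At f: ◇s is true, p is true, so ◇s ∧ p is true.
    At f: ◇s requires s at some successor in {a, c, d, e, h, i}.
      s holds at c, so ◇s is true at f.
Satisfying worlds: {b, f}

b, f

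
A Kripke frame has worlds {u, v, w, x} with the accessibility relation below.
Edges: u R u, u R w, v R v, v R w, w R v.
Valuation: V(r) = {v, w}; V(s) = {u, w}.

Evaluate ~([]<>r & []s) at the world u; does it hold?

Recall that []ψ holds at a world iff ψ holds at every accessible world, and <>ψ holds iff ψ holds at some accessible world.
At u: []<>r & []s is true, so ~([]<>r & []s) is false.
  At u: []<>r is true, []s is true, so []<>r & []s is true.
    At u: []<>r requires <>r at every successor {u, w}.
      At u: <>r is true.
      At w: <>r is true.
    So []<>r is true at u.
    At u: []s requires s at every successor {u, w}.
      At u: s is true.
      At w: s is true.
    So []s is true at u.

No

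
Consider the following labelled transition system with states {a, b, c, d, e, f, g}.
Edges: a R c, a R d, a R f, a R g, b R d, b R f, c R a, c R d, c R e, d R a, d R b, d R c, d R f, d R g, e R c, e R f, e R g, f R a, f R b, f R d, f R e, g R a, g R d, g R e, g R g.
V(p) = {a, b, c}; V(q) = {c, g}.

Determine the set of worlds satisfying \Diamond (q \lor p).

a, c, d, e, f, g

Let φ = \Diamond (q \lor p). Evaluate φ at each world:
  a (successors {c, d, f, g}): φ is true.
  b (successors {d, f}): φ is false.
  c (successors {a, d, e}): φ is true.
  d (successors {a, b, c, f, g}): φ is true.
  e (successors {c, f, g}): φ is true.
  f (successors {a, b, d, e}): φ is true.
  g (successors {a, d, e, g}): φ is true.
For instance, at d:
  At d: \Diamond (q \lor p) requires q \lor p at some successor in {a, b, c, f, g}.
    q \lor p holds at a, so \Diamond (q \lor p) is true at d.
Satisfying worlds: {a, c, d, e, f, g}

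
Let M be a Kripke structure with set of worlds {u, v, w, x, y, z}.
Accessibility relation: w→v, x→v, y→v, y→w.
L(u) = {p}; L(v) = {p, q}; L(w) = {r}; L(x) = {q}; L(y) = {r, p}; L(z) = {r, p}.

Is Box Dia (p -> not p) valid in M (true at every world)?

Let φ = Box Dia (p -> not p). Evaluate φ at each world:
  u (successors ∅): φ is true.
  v (successors ∅): φ is true.
  w (successors {v}): φ is false.
  x (successors {v}): φ is false.
  y (successors {v, w}): φ is false.
  z (successors ∅): φ is true.
Detail at w (counterexample):
  At w: Box Dia (p -> not p) requires Dia (p -> not p) at every successor {v}.
    Dia (p -> not p) fails at v, so Box Dia (p -> not p) is false at w.
      At v: no accessible worlds, so Dia (p -> not p) is false.

No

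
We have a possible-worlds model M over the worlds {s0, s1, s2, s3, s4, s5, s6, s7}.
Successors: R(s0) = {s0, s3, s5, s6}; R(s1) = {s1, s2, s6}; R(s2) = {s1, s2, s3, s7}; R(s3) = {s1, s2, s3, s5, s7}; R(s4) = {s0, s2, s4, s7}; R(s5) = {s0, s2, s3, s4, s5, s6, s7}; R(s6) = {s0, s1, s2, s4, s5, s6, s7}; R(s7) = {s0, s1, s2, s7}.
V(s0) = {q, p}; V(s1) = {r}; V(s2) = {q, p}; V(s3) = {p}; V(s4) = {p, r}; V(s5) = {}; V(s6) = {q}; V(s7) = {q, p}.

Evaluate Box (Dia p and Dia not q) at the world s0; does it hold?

At s0: Box (Dia p and Dia not q) requires Dia p and Dia not q at every successor {s0, s3, s5, s6}.
  At s0: Dia p and Dia not q is true.
  At s3: Dia p and Dia not q is true.
  At s5: Dia p and Dia not q is true.
  At s6: Dia p and Dia not q is true.
So Box (Dia p and Dia not q) is true at s0.

Yes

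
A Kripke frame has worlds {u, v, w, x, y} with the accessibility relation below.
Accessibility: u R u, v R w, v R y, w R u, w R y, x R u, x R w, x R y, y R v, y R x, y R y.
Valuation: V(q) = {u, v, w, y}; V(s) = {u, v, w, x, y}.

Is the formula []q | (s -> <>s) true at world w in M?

Yes

Recall that []ψ holds at a world iff ψ holds at every accessible world, and <>ψ holds iff ψ holds at some accessible world.
At w: []q is true, s -> <>s is true, so []q | (s -> <>s) is true.
  At w: []q requires q at every successor {u, y}.
    At u: q is true.
    At y: q is true.
  So []q is true at w.
  At w: s is true, <>s is true, so s -> <>s is true.
    At w: <>s requires s at some successor in {u, y}.
      s holds at u, so <>s is true at w.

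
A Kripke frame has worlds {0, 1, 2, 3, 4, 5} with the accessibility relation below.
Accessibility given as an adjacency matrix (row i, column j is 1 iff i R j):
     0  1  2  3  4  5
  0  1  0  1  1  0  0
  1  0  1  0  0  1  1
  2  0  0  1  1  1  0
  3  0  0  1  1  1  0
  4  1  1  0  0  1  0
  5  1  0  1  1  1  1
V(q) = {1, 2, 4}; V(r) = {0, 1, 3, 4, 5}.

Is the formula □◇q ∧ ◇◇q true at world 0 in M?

At 0: □◇q is true, ◇◇q is true, so □◇q ∧ ◇◇q is true.
  At 0: □◇q requires ◇q at every successor {0, 2, 3}.
      At 0: ◇q requires q at some successor in {0, 2, 3}.
        q holds at 2, so ◇q is true at 0.
      At 2: ◇q requires q at some successor in {2, 3, 4}.
        q holds at 2, so ◇q is true at 2.
      At 3: ◇q requires q at some successor in {2, 3, 4}.
        q holds at 2, so ◇q is true at 3.
  So □◇q is true at 0.
  At 0: ◇◇q requires ◇q at some successor in {0, 2, 3}.
    ◇q holds at 0, so ◇◇q is true at 0.
      At 0: ◇q requires q at some successor in {0, 2, 3}.
        q holds at 2, so ◇q is true at 0.

Yes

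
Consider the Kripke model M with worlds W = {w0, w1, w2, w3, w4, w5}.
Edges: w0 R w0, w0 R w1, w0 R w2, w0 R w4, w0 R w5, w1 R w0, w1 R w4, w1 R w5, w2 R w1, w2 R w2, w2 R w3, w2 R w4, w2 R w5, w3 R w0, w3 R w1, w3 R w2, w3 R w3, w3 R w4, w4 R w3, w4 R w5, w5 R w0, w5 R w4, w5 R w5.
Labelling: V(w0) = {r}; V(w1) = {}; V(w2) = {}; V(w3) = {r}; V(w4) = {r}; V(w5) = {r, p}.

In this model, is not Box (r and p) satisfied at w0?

Yes

At w0: Box (r and p) is false, so not Box (r and p) is true.
  At w0: Box (r and p) requires r and p at every successor {w0, w1, w2, w4, w5}.
    r and p fails at w0, so Box (r and p) is false at w0.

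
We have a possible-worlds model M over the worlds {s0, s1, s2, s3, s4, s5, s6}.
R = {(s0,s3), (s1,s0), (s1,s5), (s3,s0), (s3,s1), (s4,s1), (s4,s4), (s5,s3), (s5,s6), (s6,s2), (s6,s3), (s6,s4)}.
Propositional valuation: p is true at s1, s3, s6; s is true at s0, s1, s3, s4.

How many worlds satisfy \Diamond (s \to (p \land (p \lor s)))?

6

Recall that \Diamond ψ holds at a world iff ψ holds at some accessible world.
Let φ = \Diamond (s \to (p \land (p \lor s))). Evaluate φ at each world:
  s0 (successors {s3}): φ is true.
  s1 (successors {s0, s5}): φ is true.
  s2 (successors ∅): φ is false.
  s3 (successors {s0, s1}): φ is true.
  s4 (successors {s1, s4}): φ is true.
  s5 (successors {s3, s6}): φ is true.
  s6 (successors {s2, s3, s4}): φ is true.
For instance, at s6:
  At s6: \Diamond (s \to (p \land (p \lor s))) requires s \to (p \land (p \lor s)) at some successor in {s2, s3, s4}.
    s \to (p \land (p \lor s)) holds at s2, so \Diamond (s \to (p \land (p \lor s))) is true at s6.
Satisfying worlds: {s0, s1, s3, s4, s5, s6}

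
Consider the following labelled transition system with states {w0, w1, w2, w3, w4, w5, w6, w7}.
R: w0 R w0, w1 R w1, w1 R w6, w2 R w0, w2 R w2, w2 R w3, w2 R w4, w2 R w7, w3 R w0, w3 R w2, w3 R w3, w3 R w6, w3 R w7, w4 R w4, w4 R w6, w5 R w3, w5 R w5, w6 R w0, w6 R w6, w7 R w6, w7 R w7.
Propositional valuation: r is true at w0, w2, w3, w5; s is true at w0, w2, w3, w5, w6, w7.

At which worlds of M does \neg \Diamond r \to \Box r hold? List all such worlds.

w0, w2, w3, w5, w6

Let φ = \neg \Diamond r \to \Box r. Evaluate φ at each world:
  w0 (successors {w0}): φ is true.
  w1 (successors {w1, w6}): φ is false.
  w2 (successors {w0, w2, w3, w4, w7}): φ is true.
  w3 (successors {w0, w2, w3, w6, w7}): φ is true.
  w4 (successors {w4, w6}): φ is false.
  w5 (successors {w3, w5}): φ is true.
  w6 (successors {w0, w6}): φ is true.
  w7 (successors {w6, w7}): φ is false.
For instance, at w6:
  At w6: \neg \Diamond r is false, \Box r is false, so \neg \Diamond r \to \Box r is true.
    At w6: \Diamond r is true, so \neg \Diamond r is false.
      At w6: \Diamond r requires r at some successor in {w0, w6}.
        r holds at w0, so \Diamond r is true at w6.
    At w6: \Box r requires r at every successor {w0, w6}.
      r fails at w6, so \Box r is false at w6.
Satisfying worlds: {w0, w2, w3, w5, w6}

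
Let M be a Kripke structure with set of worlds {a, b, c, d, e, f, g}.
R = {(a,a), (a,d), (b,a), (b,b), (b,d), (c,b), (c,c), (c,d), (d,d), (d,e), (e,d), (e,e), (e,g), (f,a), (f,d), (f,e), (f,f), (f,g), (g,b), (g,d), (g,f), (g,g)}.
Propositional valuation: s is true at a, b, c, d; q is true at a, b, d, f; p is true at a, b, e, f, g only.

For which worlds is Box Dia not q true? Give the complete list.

Let φ = Box Dia not q. Evaluate φ at each world:
  a (successors {a, d}): φ is false.
  b (successors {a, b, d}): φ is false.
  c (successors {b, c, d}): φ is false.
  d (successors {d, e}): φ is true.
  e (successors {d, e, g}): φ is true.
  f (successors {a, d, e, f, g}): φ is false.
  g (successors {b, d, f, g}): φ is false.
For instance, at d:
  At d: Box Dia not q requires Dia not q at every successor {d, e}.
      At d: Dia not q requires not q at some successor in {d, e}.
        not q holds at e, so Dia not q is true at d.
      At e: Dia not q requires not q at some successor in {d, e, g}.
        not q holds at e, so Dia not q is true at e.
  So Box Dia not q is true at d.
Satisfying worlds: {d, e}

d, e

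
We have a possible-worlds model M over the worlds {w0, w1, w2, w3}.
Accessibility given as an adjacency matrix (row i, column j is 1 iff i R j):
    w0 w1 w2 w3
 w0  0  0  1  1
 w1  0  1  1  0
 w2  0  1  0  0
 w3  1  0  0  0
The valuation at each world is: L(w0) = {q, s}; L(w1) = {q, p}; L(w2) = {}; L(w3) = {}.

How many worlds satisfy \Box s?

1

Recall that \Box ψ holds at a world iff ψ holds at every accessible world, and \Diamond ψ holds iff ψ holds at some accessible world.
Let φ = \Box s. Evaluate φ at each world:
  w0 (successors {w2, w3}): φ is false.
  w1 (successors {w1, w2}): φ is false.
  w2 (successors {w1}): φ is false.
  w3 (successors {w0}): φ is true.
For instance, at w2:
  At w2: \Box s requires s at every successor {w1}.
    s fails at w1, so \Box s is false at w2.
Satisfying worlds: {w3}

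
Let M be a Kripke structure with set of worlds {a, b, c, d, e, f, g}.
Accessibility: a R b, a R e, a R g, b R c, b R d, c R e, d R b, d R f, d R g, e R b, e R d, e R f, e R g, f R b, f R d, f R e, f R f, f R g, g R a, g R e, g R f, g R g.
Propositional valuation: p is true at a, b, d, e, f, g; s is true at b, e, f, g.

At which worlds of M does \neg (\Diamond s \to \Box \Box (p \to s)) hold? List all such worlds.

a, c, d, e, f, g

Let φ = \neg (\Diamond s \to \Box \Box (p \to s)). Evaluate φ at each world:
  a (successors {b, e, g}): φ is true.
  b (successors {c, d}): φ is false.
  c (successors {e}): φ is true.
  d (successors {b, f, g}): φ is true.
  e (successors {b, d, f, g}): φ is true.
  f (successors {b, d, e, f, g}): φ is true.
  g (successors {a, e, f, g}): φ is true.
For instance, at c:
  At c: \Diamond s \to \Box \Box (p \to s) is false, so \neg (\Diamond s \to \Box \Box (p \to s)) is true.
    At c: \Diamond s is true, \Box \Box (p \to s) is false, so \Diamond s \to \Box \Box (p \to s) is false.
      At c: \Diamond s requires s at some successor in {e}.
        s holds at e, so \Diamond s is true at c.
      At c: \Box \Box (p \to s) requires \Box (p \to s) at every successor {e}.
        \Box (p \to s) fails at e, so \Box \Box (p \to s) is false at c.
Satisfying worlds: {a, c, d, e, f, g}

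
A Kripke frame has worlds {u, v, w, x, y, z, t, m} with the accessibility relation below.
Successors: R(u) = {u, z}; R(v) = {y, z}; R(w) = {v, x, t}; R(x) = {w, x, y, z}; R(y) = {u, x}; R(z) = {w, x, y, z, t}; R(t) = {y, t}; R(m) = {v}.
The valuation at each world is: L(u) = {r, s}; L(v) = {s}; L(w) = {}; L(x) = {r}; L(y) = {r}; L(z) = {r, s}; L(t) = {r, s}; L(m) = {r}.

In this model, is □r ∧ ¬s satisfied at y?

At y: □r is true, ¬s is true, so □r ∧ ¬s is true.
  At y: □r requires r at every successor {u, x}.
    At u: r is true.
    At x: r is true.
  So □r is true at y.

Yes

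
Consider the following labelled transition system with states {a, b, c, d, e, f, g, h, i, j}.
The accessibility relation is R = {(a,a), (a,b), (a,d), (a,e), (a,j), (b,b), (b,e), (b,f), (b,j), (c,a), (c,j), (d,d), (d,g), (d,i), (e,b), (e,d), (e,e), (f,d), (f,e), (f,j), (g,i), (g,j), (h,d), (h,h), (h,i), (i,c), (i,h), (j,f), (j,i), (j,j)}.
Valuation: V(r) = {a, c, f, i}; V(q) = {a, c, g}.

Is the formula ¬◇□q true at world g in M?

Yes

At g: ◇□q is false, so ¬◇□q is true.
  At g: ◇□q requires □q at some successor in {i, j}.
    At i: □q is false.
    At j: □q is false.
  So ◇□q is false at g.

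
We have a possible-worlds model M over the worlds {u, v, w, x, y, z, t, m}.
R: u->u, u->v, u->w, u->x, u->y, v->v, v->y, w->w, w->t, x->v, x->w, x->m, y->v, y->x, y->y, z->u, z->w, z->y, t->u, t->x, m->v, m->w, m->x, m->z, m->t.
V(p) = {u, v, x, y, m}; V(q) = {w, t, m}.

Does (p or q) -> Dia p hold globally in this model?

No

Recall that Dia ψ holds at a world iff ψ holds at some accessible world.
Let φ = (p or q) -> Dia p. Evaluate φ at each world:
  u (successors {u, v, w, x, y}): φ is true.
  v (successors {v, y}): φ is true.
  w (successors {w, t}): φ is false.
  x (successors {v, w, m}): φ is true.
  y (successors {v, x, y}): φ is true.
  z (successors {u, w, y}): φ is true.
  t (successors {u, x}): φ is true.
  m (successors {v, w, x, z, t}): φ is true.
Detail at w (counterexample):
  At w: p or q is true, Dia p is false, so (p or q) -> Dia p is false.
    At w: Dia p requires p at some successor in {w, t}.
      At w: p is false.
      At t: p is false.
    So Dia p is false at w.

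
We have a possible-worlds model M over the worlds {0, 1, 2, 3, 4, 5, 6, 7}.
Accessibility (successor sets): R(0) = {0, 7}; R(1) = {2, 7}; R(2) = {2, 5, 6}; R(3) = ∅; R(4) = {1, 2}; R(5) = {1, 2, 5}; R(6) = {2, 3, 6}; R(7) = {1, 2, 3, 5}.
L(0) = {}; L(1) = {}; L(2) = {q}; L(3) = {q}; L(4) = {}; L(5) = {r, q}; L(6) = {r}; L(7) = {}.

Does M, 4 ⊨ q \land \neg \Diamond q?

At 4: q is false, \neg \Diamond q is false, so q \land \neg \Diamond q is false.
  At 4: \Diamond q is true, so \neg \Diamond q is false.
    At 4: \Diamond q requires q at some successor in {1, 2}.
      q holds at 2, so \Diamond q is true at 4.

No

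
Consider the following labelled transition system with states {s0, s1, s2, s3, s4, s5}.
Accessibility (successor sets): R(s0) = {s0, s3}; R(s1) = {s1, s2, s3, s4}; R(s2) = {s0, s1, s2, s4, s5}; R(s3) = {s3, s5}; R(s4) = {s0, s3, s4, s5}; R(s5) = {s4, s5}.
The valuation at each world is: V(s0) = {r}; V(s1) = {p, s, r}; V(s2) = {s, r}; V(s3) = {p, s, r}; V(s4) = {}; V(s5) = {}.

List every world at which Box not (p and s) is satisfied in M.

s5

Let φ = Box not (p and s). Evaluate φ at each world:
  s0 (successors {s0, s3}): φ is false.
  s1 (successors {s1, s2, s3, s4}): φ is false.
  s2 (successors {s0, s1, s2, s4, s5}): φ is false.
  s3 (successors {s3, s5}): φ is false.
  s4 (successors {s0, s3, s4, s5}): φ is false.
  s5 (successors {s4, s5}): φ is true.
For instance, at s0:
  At s0: Box not (p and s) requires not (p and s) at every successor {s0, s3}.
    not (p and s) fails at s3, so Box not (p and s) is false at s0.
Satisfying worlds: {s5}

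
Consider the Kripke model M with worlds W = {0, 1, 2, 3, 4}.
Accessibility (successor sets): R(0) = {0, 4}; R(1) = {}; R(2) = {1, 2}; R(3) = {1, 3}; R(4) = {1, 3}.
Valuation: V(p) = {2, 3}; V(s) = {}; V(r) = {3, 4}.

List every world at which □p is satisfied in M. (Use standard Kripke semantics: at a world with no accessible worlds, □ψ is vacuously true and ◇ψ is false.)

1

Let φ = □p. Evaluate φ at each world:
  0 (successors {0, 4}): φ is false.
  1 (successors ∅): φ is true.
  2 (successors {1, 2}): φ is false.
  3 (successors {1, 3}): φ is false.
  4 (successors {1, 3}): φ is false.
For instance, at 2:
  At 2: □p requires p at every successor {1, 2}.
    p fails at 1, so □p is false at 2.
Satisfying worlds: {1}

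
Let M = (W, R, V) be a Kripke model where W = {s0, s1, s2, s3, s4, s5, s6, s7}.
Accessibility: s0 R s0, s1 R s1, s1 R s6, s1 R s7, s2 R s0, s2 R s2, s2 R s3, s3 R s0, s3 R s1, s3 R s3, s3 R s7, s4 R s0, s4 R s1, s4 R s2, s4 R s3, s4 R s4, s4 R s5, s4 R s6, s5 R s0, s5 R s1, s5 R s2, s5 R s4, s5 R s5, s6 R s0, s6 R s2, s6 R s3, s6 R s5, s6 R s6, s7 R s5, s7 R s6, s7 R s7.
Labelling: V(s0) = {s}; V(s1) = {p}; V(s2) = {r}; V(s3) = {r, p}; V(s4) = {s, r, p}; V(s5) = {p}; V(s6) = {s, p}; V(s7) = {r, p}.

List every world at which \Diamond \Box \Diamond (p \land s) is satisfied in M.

s1, s3, s4, s5, s7

Let φ = \Diamond \Box \Diamond (p \land s). Evaluate φ at each world:
  s0 (successors {s0}): φ is false.
  s1 (successors {s1, s6, s7}): φ is true.
  s2 (successors {s0, s2, s3}): φ is false.
  s3 (successors {s0, s1, s3, s7}): φ is true.
  s4 (successors {s0, s1, s2, s3, s4, s5, s6}): φ is true.
  s5 (successors {s0, s1, s2, s4, s5}): φ is true.
  s6 (successors {s0, s2, s3, s5, s6}): φ is false.
  s7 (successors {s5, s6, s7}): φ is true.
For instance, at s0:
  At s0: \Diamond \Box \Diamond (p \land s) requires \Box \Diamond (p \land s) at some successor in {s0}.
    At s0: \Box \Diamond (p \land s) is false.
  So \Diamond \Box \Diamond (p \land s) is false at s0.
Satisfying worlds: {s1, s3, s4, s5, s7}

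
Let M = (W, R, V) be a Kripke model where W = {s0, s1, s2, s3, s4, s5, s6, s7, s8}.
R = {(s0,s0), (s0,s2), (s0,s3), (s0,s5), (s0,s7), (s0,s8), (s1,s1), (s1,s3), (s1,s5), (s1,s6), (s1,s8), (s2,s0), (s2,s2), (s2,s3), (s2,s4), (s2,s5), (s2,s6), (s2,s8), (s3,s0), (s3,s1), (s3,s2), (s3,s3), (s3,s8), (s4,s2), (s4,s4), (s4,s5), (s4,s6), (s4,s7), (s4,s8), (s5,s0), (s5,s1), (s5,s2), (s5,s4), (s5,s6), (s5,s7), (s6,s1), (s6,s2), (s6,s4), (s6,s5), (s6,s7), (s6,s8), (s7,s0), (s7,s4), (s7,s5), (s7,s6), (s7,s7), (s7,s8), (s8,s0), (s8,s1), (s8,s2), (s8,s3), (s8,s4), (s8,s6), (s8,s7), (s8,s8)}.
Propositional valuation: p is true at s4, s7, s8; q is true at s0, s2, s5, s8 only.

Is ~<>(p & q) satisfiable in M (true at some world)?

Yes

Recall that <>ψ holds at a world iff ψ holds at some accessible world.
Let φ = ~<>(p & q). Evaluate φ at each world:
  s0 (successors {s0, s2, s3, s5, s7, s8}): φ is false.
  s1 (successors {s1, s3, s5, s6, s8}): φ is false.
  s2 (successors {s0, s2, s3, s4, s5, s6, s8}): φ is false.
  s3 (successors {s0, s1, s2, s3, s8}): φ is false.
  s4 (successors {s2, s4, s5, s6, s7, s8}): φ is false.
  s5 (successors {s0, s1, s2, s4, s6, s7}): φ is true.
  s6 (successors {s1, s2, s4, s5, s7, s8}): φ is false.
  s7 (successors {s0, s4, s5, s6, s7, s8}): φ is false.
  s8 (successors {s0, s1, s2, s3, s4, s6, s7, s8}): φ is false.
Detail at s5 (witness):
  At s5: <>(p & q) is false, so ~<>(p & q) is true.
    At s5: <>(p & q) requires p & q at some successor in {s0, s1, s2, s4, s6, s7}.
      At s0: p & q is false.
      At s1: p & q is false.
      At s2: p & q is false.
      At s4: p & q is false.
      At s6: p & q is false.
      At s7: p & q is false.
    So <>(p & q) is false at s5.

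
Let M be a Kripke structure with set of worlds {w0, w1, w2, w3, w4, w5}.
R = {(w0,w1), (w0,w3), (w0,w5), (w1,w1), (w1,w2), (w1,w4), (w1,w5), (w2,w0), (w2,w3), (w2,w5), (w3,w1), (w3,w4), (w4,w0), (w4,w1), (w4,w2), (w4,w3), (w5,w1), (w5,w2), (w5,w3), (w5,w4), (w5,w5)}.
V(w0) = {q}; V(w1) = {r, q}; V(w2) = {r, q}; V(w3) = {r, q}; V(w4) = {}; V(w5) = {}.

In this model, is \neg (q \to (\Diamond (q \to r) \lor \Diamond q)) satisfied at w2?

No

Recall that \Diamond ψ holds at a world iff ψ holds at some accessible world.
At w2: q \to (\Diamond (q \to r) \lor \Diamond q) is true, so \neg (q \to (\Diamond (q \to r) \lor \Diamond q)) is false.
  At w2: q is true, \Diamond (q \to r) \lor \Diamond q is true, so q \to (\Diamond (q \to r) \lor \Diamond q) is true.
    At w2: \Diamond (q \to r) is true, \Diamond q is true, so \Diamond (q \to r) \lor \Diamond q is true.
      At w2: \Diamond (q \to r) requires q \to r at some successor in {w0, w3, w5}.
        q \to r holds at w3, so \Diamond (q \to r) is true at w2.
      At w2: \Diamond q requires q at some successor in {w0, w3, w5}.
        q holds at w0, so \Diamond q is true at w2.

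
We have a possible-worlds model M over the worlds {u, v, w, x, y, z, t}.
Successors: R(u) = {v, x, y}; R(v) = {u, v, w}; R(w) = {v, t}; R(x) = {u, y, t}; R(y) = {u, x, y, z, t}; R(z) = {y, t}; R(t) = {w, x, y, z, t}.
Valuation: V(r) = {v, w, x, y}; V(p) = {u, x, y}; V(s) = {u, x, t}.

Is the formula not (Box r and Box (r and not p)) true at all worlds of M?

Let φ = not (Box r and Box (r and not p)). Evaluate φ at each world:
  u (successors {v, x, y}): φ is true.
  v (successors {u, v, w}): φ is true.
  w (successors {v, t}): φ is true.
  x (successors {u, y, t}): φ is true.
  y (successors {u, x, y, z, t}): φ is true.
  z (successors {y, t}): φ is true.
  t (successors {w, x, y, z, t}): φ is true.
For instance, at t:
  At t: Box r and Box (r and not p) is false, so not (Box r and Box (r and not p)) is true.
    At t: Box r is false, Box (r and not p) is false, so Box r and Box (r and not p) is false.
      At t: Box r requires r at every successor {w, x, y, z, t}.
        r fails at z, so Box r is false at t.
      At t: Box (r and not p) requires r and not p at every successor {w, x, y, z, t}.
        r and not p fails at x, so Box (r and not p) is false at t.

Yes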